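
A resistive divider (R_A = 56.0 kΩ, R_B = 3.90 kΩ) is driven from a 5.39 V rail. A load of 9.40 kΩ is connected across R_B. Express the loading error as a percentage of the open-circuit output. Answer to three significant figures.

The divider's output (Thévenin) resistance is R_A‖R_B = 3.646 kΩ.
Fractional drop under load = R_th/(R_th + R_L) = 3.646 / (3.646 + 9.40) = 0.2795.
So the output falls by 27.9 %.

27.9 %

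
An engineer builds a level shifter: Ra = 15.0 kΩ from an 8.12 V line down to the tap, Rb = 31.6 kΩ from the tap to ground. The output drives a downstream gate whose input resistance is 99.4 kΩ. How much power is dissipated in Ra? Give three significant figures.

P ≈ 0.651 mW

Total resistance from the source is Ra + (Rb‖R_L) = 38.98 kΩ, so I = 8.12/38.98 kΩ = 0.2083 mA.
P = I²·Ra = (0.2083 mA)² × 15.0 kΩ = 0.651 mW.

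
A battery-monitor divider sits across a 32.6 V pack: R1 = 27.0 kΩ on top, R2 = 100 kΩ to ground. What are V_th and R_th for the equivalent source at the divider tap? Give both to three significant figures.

V_th = 25.7 V, R_th = 21.3 kΩ

V_th is the open-circuit tap voltage: 32.6 × 100/(27.0 + 100) = 25.7 V.
With the supply zeroed, R1 and R2 appear in parallel from the tap: R_th = R1‖R2 = (27.0 × 100)/127.0 = 21.3 kΩ.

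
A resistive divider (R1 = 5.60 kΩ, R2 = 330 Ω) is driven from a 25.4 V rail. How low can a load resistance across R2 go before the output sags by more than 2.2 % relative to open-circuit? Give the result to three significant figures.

R_L(min) ≈ 13.9 kΩ

Output resistance R_th = R1‖R2 = (5600 × 330)/5930 = 311.6 Ω.
The fractional drop is R_th/(R_th + R_L); requiring this ≤ 0.0220 gives R_L ≥ R_th(1/0.0220 − 1) = 311.6 × 44.45 = 13.9 kΩ.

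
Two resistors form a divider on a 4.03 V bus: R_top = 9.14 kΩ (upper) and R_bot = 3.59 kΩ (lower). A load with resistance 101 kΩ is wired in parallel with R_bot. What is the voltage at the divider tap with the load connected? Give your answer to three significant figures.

V_out ≈ 1.11 V

The load sits in parallel with R_bot: R_bot‖R_L = (3.59 × 101) / (3.59 + 101) = 3.467 kΩ.
V_out = 4.03 × 3.467 / (9.14 + 3.467) = 4.03 × 3.467/12.61 = 1.11 V.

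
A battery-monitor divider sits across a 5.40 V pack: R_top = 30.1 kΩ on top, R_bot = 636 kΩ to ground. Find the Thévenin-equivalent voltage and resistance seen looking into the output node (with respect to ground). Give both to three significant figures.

V_th = 5.16 V, R_th = 28.7 kΩ

V_th is the open-circuit tap voltage: 5.40 × 636/(30.1 + 636) = 5.16 V.
With the supply zeroed, R_top and R_bot appear in parallel from the tap: R_th = R_top‖R_bot = (30.1 × 636)/666.1 = 28.7 kΩ.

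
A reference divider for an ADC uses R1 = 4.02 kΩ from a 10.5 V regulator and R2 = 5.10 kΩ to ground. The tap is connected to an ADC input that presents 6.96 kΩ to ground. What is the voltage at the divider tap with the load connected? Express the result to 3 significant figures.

The load sits in parallel with R2: R2‖R_L = (5.10 × 6.96) / (5.10 + 6.96) = 2.943 kΩ.
V_out = 10.5 × 2.943 / (4.02 + 2.943) = 10.5 × 2.943/6.963 = 4.44 V.
(Unloaded it would have been 5.87 V.)

V_out ≈ 4.44 V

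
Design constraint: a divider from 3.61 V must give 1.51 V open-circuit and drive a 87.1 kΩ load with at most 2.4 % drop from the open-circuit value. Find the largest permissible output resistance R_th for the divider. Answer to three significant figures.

R_th ≤ 2.14 kΩ

Loading drop = R_th/(R_th + R_L) ≤ 0.0240, so R_th ≤ R_L · ε/(1−ε) = 87.1 kΩ × 0.0240/0.9760 = 2.14 kΩ.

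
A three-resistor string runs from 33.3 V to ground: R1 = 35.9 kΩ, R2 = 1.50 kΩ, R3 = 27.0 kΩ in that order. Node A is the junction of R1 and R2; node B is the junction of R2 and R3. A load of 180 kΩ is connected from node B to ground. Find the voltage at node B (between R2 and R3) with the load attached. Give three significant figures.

V ≈ 12.8 V

At node B, R3 is in parallel with the load: R3‖R_L = 23.48 kΩ.
Below node A the resistance is R2 + (R3‖R_L) = 24.98 kΩ, so V_A = 33.3 × 24.98/60.88 = 13.66 V.
Then V_B = V_A × (R3‖R_L)/(R2 + R3‖R_L) = 13.66 × 23.48/24.98 = 12.8 V.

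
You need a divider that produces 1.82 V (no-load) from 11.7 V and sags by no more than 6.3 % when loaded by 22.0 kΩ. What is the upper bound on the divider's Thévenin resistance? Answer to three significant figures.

R_th ≤ 1.48 kΩ

Loading drop = R_th/(R_th + R_L) ≤ 0.0630, so R_th ≤ R_L · ε/(1−ε) = 22.0 kΩ × 0.0630/0.9370 = 1.48 kΩ.
(Any R1, R2 with R2/(R1+R2) = 0.156 and R1‖R2 ≤ 1.48 kΩ will meet the spec.)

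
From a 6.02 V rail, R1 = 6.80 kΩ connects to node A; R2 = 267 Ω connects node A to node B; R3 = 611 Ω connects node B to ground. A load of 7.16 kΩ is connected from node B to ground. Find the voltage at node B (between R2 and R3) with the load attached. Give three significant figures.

V ≈ 0.444 V

At node B, R3 is in parallel with the load: R3‖R_L = 563.0 Ω.
Below node A the resistance is R2 + (R3‖R_L) = 830.0 Ω, so V_A = 6.02 × 830.0/7630 = 0.6548 V.
Then V_B = V_A × (R3‖R_L)/(R2 + R3‖R_L) = 0.6548 × 563.0/830.0 = 0.444 V.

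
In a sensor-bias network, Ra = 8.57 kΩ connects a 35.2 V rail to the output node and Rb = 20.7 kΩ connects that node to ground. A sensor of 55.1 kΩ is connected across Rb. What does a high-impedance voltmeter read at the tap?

The load sits in parallel with Rb: Rb‖R_L = (20.7 × 55.1) / (20.7 + 55.1) = 15.05 kΩ.
V_out = 35.2 × 15.05 / (8.57 + 15.05) = 35.2 × 15.05/23.62 = 22.4 V.
(Unloaded it would have been 24.9 V.)

V_out ≈ 22.4 V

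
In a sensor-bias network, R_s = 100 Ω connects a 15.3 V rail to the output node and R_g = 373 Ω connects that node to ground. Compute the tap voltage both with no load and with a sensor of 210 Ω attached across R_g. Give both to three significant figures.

Open-circuit: V = 15.3 × 373/(100 + 373) = 12.1 V.
With the load, R_g becomes R_g‖R_L = 134.4 Ω, so V = 15.3 × 134.4/234.4 = 8.77 V.

Unloaded: 12.1 V; loaded: 8.77 V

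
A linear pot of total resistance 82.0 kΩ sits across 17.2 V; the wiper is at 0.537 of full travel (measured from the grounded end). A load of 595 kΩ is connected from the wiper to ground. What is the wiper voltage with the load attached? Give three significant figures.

The wiper splits the pot into (1−α)R = 37.97 kΩ above and αR = 44.03 kΩ below.
Lower section ‖ load = 41.00 kΩ.
V_wiper = 17.2 × 41.00/(37.97 + 41.00) = 8.93 V.

V ≈ 8.93 V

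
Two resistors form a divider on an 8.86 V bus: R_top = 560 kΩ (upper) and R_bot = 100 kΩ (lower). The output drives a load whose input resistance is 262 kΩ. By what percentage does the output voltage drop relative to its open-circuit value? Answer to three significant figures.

The divider's output (Thévenin) resistance is R_top‖R_bot = 84.85 kΩ.
Fractional drop under load = R_th/(R_th + R_L) = 84.85 / (84.85 + 262) = 0.2446.
So the output falls by 24.5 %.

24.5 %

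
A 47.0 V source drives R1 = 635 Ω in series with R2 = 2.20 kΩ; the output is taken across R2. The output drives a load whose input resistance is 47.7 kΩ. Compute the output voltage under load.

V_out ≈ 36.1 V

The load sits in parallel with R2: R2‖R_L = (2200 × 47700) / (2200 + 47700) = 2103 Ω.
V_out = 47.0 × 2103 / (635 + 2103) = 47.0 × 2103/2738 = 36.1 V.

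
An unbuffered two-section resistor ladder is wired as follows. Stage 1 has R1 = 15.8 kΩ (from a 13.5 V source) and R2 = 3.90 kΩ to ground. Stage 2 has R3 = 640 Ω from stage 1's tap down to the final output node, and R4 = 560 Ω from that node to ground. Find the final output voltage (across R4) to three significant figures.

V_out ≈ 0.346 V

Stage 2 presents R3+R4 = 1200 Ω as a load on stage 1's tap.
Stage 1's lower leg becomes R2‖(R3+R4) = 917.6 Ω, so V_mid = 13.5 × 917.6/16720 = 0.7410 V.
Stage 2 is itself unloaded: V_out = V_mid × R4/(R3+R4) = 0.7410 × 560/1200 = 0.346 V.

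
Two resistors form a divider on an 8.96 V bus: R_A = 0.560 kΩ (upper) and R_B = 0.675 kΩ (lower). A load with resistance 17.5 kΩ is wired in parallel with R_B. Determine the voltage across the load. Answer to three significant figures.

The load sits in parallel with R_B: R_B‖R_L = (675 × 17500) / (675 + 17500) = 649.9 Ω.
V_out = 8.96 × 649.9 / (560 + 649.9) = 8.96 × 649.9/1210 = 4.81 V.
(Unloaded it would have been 4.90 V.)

V_out ≈ 4.81 V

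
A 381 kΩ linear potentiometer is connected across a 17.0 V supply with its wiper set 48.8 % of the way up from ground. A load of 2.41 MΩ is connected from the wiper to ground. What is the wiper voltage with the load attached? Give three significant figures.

The wiper splits the pot into (1−α)R = 195.1 kΩ above and αR = 185.9 kΩ below.
Lower section ‖ load = 172.6 kΩ.
V_wiper = 17.0 × 172.6/(195.1 + 172.6) = 7.98 V.

V ≈ 7.98 V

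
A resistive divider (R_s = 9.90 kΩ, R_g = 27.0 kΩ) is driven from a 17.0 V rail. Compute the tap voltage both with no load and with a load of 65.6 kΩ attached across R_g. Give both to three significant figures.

Open-circuit: V = 17.0 × 27.0/(9.90 + 27.0) = 12.4 V.
With the load, R_g becomes R_g‖R_L = 19.13 kΩ, so V = 17.0 × 19.13/29.03 = 11.2 V.

Unloaded: 12.4 V; loaded: 11.2 V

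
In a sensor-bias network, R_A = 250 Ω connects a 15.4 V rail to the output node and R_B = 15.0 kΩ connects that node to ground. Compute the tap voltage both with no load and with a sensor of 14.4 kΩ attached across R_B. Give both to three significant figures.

Open-circuit: V = 15.4 × 15000/(250 + 15000) = 15.1 V.
With the load, R_B becomes R_B‖R_L = 7347 Ω, so V = 15.4 × 7347/7597 = 14.9 V.

Unloaded: 15.1 V; loaded: 14.9 V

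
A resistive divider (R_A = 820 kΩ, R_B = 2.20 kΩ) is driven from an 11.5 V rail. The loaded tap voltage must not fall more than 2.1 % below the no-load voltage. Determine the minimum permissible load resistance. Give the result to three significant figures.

R_L(min) ≈ 102 kΩ

Output resistance R_th = R_A‖R_B = (820 × 2.20)/822.2 = 2.194 kΩ.
The fractional drop is R_th/(R_th + R_L); requiring this ≤ 0.0210 gives R_L ≥ R_th(1/0.0210 − 1) = 2.194 × 46.62 = 102 kΩ.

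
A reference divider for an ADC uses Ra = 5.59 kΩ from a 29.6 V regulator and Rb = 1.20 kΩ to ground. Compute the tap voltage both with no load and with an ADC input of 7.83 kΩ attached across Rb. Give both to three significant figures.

Unloaded: 5.23 V; loaded: 4.65 V

Open-circuit: V = 29.6 × 1.20/(5.59 + 1.20) = 5.23 V.
With the load, Rb becomes Rb‖R_L = 1.041 kΩ, so V = 29.6 × 1.041/6.631 = 4.65 V.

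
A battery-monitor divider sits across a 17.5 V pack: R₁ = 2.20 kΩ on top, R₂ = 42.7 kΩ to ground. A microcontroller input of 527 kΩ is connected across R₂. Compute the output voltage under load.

The load sits in parallel with R₂: R₂‖R_L = (42.7 × 527) / (42.7 + 527) = 39.50 kΩ.
V_out = 17.5 × 39.50 / (2.20 + 39.50) = 17.5 × 39.50/41.70 = 16.6 V.
(Unloaded it would have been 16.6 V.)

V_out ≈ 16.6 V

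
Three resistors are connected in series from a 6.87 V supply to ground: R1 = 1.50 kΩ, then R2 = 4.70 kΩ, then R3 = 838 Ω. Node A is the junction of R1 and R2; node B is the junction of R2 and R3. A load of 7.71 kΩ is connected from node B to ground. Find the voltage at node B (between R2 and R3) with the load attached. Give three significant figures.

At node B, R3 is in parallel with the load: R3‖R_L = 755.8 Ω.
Below node A the resistance is R2 + (R3‖R_L) = 5456 Ω, so V_A = 6.87 × 5456/6956 = 5.389 V.
Then V_B = V_A × (R3‖R_L)/(R2 + R3‖R_L) = 5.389 × 755.8/5456 = 0.747 V.

V ≈ 0.747 V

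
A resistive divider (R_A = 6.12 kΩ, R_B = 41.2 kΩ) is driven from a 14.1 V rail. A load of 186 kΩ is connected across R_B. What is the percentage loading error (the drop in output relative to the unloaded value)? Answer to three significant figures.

2.78 %

The divider's output (Thévenin) resistance is R_A‖R_B = 5.328 kΩ.
Fractional drop under load = R_th/(R_th + R_L) = 5.328 / (5.328 + 186) = 0.02785.
So the output falls by 2.78 %.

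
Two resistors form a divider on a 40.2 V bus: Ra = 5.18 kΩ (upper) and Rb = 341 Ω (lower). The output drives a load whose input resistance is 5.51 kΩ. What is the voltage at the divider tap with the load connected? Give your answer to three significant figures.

V_out ≈ 2.35 V

The load sits in parallel with Rb: Rb‖R_L = (341 × 5510) / (341 + 5510) = 321.1 Ω.
V_out = 40.2 × 321.1 / (5180 + 321.1) = 40.2 × 321.1/5501 = 2.35 V.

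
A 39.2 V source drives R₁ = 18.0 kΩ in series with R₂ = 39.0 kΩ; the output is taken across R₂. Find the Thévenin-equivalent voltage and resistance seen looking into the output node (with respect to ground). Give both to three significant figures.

V_th = 26.8 V, R_th = 12.3 kΩ

V_th is the open-circuit tap voltage: 39.2 × 39.0/(18.0 + 39.0) = 26.8 V.
With the supply zeroed, R₁ and R₂ appear in parallel from the tap: R_th = R₁‖R₂ = (18.0 × 39.0)/57.00 = 12.3 kΩ.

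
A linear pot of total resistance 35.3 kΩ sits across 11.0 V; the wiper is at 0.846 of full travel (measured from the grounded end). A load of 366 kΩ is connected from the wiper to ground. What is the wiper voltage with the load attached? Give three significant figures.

The wiper splits the pot into (1−α)R = 5.436 kΩ above and αR = 29.86 kΩ below.
Lower section ‖ load = 27.61 kΩ.
V_wiper = 11.0 × 27.61/(5.436 + 27.61) = 9.19 V.

V ≈ 9.19 V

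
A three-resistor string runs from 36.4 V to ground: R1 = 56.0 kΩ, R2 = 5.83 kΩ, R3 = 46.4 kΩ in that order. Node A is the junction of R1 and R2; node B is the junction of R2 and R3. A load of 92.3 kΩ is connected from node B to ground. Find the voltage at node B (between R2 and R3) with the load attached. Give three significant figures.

At node B, R3 is in parallel with the load: R3‖R_L = 30.88 kΩ.
Below node A the resistance is R2 + (R3‖R_L) = 36.71 kΩ, so V_A = 36.4 × 36.71/92.71 = 14.41 V.
Then V_B = V_A × (R3‖R_L)/(R2 + R3‖R_L) = 14.41 × 30.88/36.71 = 12.1 V.

V ≈ 12.1 V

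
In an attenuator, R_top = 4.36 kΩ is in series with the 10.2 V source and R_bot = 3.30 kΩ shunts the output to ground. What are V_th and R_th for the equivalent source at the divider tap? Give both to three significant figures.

V_th = 4.39 V, R_th = 1.88 kΩ

V_th is the open-circuit tap voltage: 10.2 × 3.30/(4.36 + 3.30) = 4.39 V.
With the supply zeroed, R_top and R_bot appear in parallel from the tap: R_th = R_top‖R_bot = (4.36 × 3.30)/7.660 = 1.88 kΩ.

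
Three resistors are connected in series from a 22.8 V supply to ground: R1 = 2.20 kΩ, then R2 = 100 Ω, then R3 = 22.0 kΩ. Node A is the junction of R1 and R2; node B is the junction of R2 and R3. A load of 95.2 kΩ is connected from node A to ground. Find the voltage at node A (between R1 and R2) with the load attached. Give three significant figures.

V ≈ 20.3 V

Below node A the series string R2+R3 = 22100 Ω sits in parallel with the 95200 Ω load: 17940 Ω.
V_A = 22.8 × 17940/(2200 + 17940) = 20.3 V.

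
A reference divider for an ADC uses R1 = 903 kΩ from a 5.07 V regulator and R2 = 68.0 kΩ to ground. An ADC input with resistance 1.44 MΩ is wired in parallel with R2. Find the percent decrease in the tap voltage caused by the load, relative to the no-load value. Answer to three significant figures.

The divider's output (Thévenin) resistance is R1‖R2 = 63.24 kΩ.
Fractional drop under load = R_th/(R_th + R_L) = 63.24 / (63.24 + 1440) = 0.04207.
So the output falls by 4.21 %.

4.21 %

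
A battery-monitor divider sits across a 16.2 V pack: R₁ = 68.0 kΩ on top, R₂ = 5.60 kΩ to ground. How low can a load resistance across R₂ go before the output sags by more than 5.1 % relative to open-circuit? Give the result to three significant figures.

R_L(min) ≈ 96.3 kΩ

Output resistance R_th = R₁‖R₂ = (68.0 × 5.60)/73.60 = 5.174 kΩ.
The fractional drop is R_th/(R_th + R_L); requiring this ≤ 0.0510 gives R_L ≥ R_th(1/0.0510 − 1) = 5.174 × 18.61 = 96.3 kΩ.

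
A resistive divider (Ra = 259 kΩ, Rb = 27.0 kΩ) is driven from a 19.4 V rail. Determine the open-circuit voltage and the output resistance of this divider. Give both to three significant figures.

V_th = 1.83 V, R_th = 24.5 kΩ

V_th is the open-circuit tap voltage: 19.4 × 27.0/(259 + 27.0) = 1.83 V.
With the supply zeroed, Ra and Rb appear in parallel from the tap: R_th = Ra‖Rb = (259 × 27.0)/286.0 = 24.5 kΩ.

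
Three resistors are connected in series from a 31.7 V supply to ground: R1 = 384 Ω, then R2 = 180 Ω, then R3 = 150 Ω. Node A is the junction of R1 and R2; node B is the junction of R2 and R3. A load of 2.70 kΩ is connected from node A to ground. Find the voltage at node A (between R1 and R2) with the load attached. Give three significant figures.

V ≈ 13.7 V

Below node A the series string R2+R3 = 330.0 Ω sits in parallel with the 2700 Ω load: 294.1 Ω.
V_A = 31.7 × 294.1/(384 + 294.1) = 13.7 V.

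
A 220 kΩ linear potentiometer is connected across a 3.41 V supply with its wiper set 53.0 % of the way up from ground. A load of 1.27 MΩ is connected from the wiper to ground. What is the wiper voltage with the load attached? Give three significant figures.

The wiper splits the pot into (1−α)R = 103.4 kΩ above and αR = 116.6 kΩ below.
Lower section ‖ load = 106.8 kΩ.
V_wiper = 3.41 × 106.8/(103.4 + 106.8) = 1.73 V.

V ≈ 1.73 V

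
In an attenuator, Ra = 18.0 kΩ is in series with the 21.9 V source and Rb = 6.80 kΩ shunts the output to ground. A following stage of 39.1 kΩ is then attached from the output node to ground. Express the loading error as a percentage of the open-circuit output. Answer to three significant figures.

11.2 %

Unloaded V = 21.9 × 6.80/24.80 = 6.0048 V.
Loaded: Rb‖R_L = 5.793 kΩ, giving V = 21.9 × 5.793/23.79 = 5.3318 V.
Drop = (6.0048 − 5.3318) / 6.0048 = 11.2 %.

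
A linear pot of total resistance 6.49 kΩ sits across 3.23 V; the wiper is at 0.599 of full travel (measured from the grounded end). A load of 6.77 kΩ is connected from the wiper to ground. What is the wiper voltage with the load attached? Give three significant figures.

V ≈ 1.57 V

The wiper splits the pot into (1−α)R = 2.602 kΩ above and αR = 3.888 kΩ below.
Lower section ‖ load = 2.469 kΩ.
V_wiper = 3.23 × 2.469/(2.602 + 2.469) = 1.57 V.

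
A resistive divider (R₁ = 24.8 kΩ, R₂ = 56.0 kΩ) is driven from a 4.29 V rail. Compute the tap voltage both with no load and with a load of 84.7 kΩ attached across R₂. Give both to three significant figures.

Unloaded: 2.97 V; loaded: 2.47 V

Open-circuit: V = 4.29 × 56.0/(24.8 + 56.0) = 2.97 V.
With the load, R₂ becomes R₂‖R_L = 33.71 kΩ, so V = 4.29 × 33.71/58.51 = 2.47 V.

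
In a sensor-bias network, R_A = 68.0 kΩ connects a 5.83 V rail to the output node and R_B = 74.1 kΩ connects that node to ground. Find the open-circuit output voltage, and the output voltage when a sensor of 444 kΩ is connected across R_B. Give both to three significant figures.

Unloaded: 3.04 V; loaded: 2.82 V

Open-circuit: V = 5.83 × 74.1/(68.0 + 74.1) = 3.04 V.
With the load, R_B becomes R_B‖R_L = 63.50 kΩ, so V = 5.83 × 63.50/131.5 = 2.82 V.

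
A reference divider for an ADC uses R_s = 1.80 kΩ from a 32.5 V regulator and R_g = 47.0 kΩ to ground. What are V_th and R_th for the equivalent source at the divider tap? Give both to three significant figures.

V_th is the open-circuit tap voltage: 32.5 × 47.0/(1.80 + 47.0) = 31.3 V.
With the supply zeroed, R_s and R_g appear in parallel from the tap: R_th = R_s‖R_g = (1.80 × 47.0)/48.80 = 1.73 kΩ.

V_th = 31.3 V, R_th = 1.73 kΩ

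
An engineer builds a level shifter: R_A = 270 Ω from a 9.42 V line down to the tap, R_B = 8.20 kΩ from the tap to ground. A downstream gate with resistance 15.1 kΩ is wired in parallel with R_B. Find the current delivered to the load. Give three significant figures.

I_L ≈ 0.594 mA

R_B‖R_L = 5314 Ω; V_out = 9.42 × 5314/5584 = 8.965 V.
I_L = V_out / R_L = 8.965 / 15.1 kΩ = 0.594 mA.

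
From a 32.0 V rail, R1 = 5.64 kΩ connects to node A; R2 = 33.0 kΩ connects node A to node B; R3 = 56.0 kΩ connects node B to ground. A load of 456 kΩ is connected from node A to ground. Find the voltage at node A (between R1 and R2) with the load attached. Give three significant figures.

Below node A the series string R2+R3 = 89.00 kΩ sits in parallel with the 456 kΩ load: 74.47 kΩ.
V_A = 32.0 × 74.47/(5.64 + 74.47) = 29.7 V.

V ≈ 29.7 V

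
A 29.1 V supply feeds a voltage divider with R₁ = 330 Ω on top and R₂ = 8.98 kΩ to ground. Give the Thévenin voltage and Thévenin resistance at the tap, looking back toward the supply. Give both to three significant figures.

V_th = 28.1 V, R_th = 318 Ω

V_th is the open-circuit tap voltage: 29.1 × 8980/(330 + 8980) = 28.1 V.
With the supply zeroed, R₁ and R₂ appear in parallel from the tap: R_th = R₁‖R₂ = (330 × 8980)/9310 = 318 Ω.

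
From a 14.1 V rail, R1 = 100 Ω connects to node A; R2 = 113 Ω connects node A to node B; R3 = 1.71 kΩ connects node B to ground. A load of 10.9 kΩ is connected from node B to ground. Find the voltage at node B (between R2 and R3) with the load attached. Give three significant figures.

At node B, R3 is in parallel with the load: R3‖R_L = 1478 Ω.
Below node A the resistance is R2 + (R3‖R_L) = 1591 Ω, so V_A = 14.1 × 1591/1691 = 13.27 V.
Then V_B = V_A × (R3‖R_L)/(R2 + R3‖R_L) = 13.27 × 1478/1591 = 12.3 V.

V ≈ 12.3 V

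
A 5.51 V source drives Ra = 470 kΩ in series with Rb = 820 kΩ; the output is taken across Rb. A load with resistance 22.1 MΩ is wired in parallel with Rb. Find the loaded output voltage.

V_out ≈ 3.46 V

The load sits in parallel with Rb: Rb‖R_L = (820 × 22100) / (820 + 22100) = 790.7 kΩ.
V_out = 5.51 × 790.7 / (470 + 790.7) = 5.51 × 790.7/1261 = 3.46 V.
(Unloaded it would have been 3.50 V.)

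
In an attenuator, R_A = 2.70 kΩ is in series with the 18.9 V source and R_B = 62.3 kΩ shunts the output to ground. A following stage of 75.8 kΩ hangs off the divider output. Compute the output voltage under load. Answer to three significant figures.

V_out ≈ 17.5 V

The load sits in parallel with R_B: R_B‖R_L = (62.3 × 75.8) / (62.3 + 75.8) = 34.20 kΩ.
V_out = 18.9 × 34.20 / (2.70 + 34.20) = 18.9 × 34.20/36.90 = 17.5 V.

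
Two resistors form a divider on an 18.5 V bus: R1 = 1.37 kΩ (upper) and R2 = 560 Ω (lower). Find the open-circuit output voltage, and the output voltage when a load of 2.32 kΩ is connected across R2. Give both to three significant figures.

Unloaded: 5.37 V; loaded: 4.58 V

Open-circuit: V = 18.5 × 560/(1370 + 560) = 5.37 V.
With the load, R2 becomes R2‖R_L = 451.1 Ω, so V = 18.5 × 451.1/1821 = 4.58 V.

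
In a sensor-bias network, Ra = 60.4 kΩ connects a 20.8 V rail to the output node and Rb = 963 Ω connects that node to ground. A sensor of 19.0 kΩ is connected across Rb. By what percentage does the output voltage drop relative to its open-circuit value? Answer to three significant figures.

4.75 %

The divider's output (Thévenin) resistance is Ra‖Rb = 947.9 Ω.
Fractional drop under load = R_th/(R_th + R_L) = 947.9 / (947.9 + 19000) = 0.04752.
So the output falls by 4.75 %.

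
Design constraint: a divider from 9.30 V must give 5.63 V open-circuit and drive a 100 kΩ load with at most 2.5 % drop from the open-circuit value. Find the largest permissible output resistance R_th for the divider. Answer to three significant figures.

R_th ≤ 2.56 kΩ

Loading drop = R_th/(R_th + R_L) ≤ 0.0250, so R_th ≤ R_L · ε/(1−ε) = 100 kΩ × 0.0250/0.9750 = 2.56 kΩ.
(Any R1, R2 with R2/(R1+R2) = 0.605 and R1‖R2 ≤ 2.56 kΩ will meet the spec.)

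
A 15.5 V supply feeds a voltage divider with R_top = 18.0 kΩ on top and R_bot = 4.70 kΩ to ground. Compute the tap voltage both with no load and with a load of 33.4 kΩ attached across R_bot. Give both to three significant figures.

Open-circuit: V = 15.5 × 4.70/(18.0 + 4.70) = 3.21 V.
With the load, R_bot becomes R_bot‖R_L = 4.120 kΩ, so V = 15.5 × 4.120/22.12 = 2.89 V.

Unloaded: 3.21 V; loaded: 2.89 V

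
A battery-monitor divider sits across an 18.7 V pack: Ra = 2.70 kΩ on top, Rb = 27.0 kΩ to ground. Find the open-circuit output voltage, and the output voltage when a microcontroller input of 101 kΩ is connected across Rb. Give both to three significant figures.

Open-circuit: V = 18.7 × 27.0/(2.70 + 27.0) = 17.0 V.
With the load, Rb becomes Rb‖R_L = 21.30 kΩ, so V = 18.7 × 21.30/24.00 = 16.6 V.

Unloaded: 17.0 V; loaded: 16.6 V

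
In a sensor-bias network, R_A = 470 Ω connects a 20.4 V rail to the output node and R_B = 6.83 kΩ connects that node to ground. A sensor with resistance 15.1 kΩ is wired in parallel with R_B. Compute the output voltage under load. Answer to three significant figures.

V_out ≈ 18.5 V

The load sits in parallel with R_B: R_B‖R_L = (6830 × 15100) / (6830 + 15100) = 4703 Ω.
V_out = 20.4 × 4703 / (470 + 4703) = 20.4 × 4703/5173 = 18.5 V.
(Unloaded it would have been 19.1 V.)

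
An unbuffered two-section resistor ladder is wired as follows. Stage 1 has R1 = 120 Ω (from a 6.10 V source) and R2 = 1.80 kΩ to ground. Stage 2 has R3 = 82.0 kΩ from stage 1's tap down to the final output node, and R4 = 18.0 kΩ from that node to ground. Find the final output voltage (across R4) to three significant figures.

Stage 2 presents R3+R4 = 100000 Ω as a load on stage 1's tap.
Stage 1's lower leg becomes R2‖(R3+R4) = 1768 Ω, so V_mid = 6.10 × 1768/1888 = 5.712 V.
Stage 2 is itself unloaded: V_out = V_mid × R4/(R3+R4) = 5.712 × 18000/100000 = 1.03 V.

V_out ≈ 1.03 V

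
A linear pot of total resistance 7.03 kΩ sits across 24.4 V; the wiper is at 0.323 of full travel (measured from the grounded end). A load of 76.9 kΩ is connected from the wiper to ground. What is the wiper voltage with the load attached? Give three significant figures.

The wiper splits the pot into (1−α)R = 4.759 kΩ above and αR = 2.271 kΩ below.
Lower section ‖ load = 2.206 kΩ.
V_wiper = 24.4 × 2.206/(4.759 + 2.206) = 7.73 V.

V ≈ 7.73 V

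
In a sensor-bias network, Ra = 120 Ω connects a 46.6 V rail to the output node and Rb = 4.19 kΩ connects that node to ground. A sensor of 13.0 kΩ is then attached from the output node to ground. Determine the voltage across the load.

The load sits in parallel with Rb: Rb‖R_L = (4190 × 13000) / (4190 + 13000) = 3169 Ω.
V_out = 46.6 × 3169 / (120 + 3169) = 46.6 × 3169/3289 = 44.9 V.

V_out ≈ 44.9 V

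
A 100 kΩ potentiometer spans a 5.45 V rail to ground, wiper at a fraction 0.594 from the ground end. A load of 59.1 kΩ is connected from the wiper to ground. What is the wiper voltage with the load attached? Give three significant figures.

V ≈ 2.30 V

The wiper splits the pot into (1−α)R = 40.60 kΩ above and αR = 59.40 kΩ below.
Lower section ‖ load = 29.62 kΩ.
V_wiper = 5.45 × 29.62/(40.60 + 29.62) = 2.30 V.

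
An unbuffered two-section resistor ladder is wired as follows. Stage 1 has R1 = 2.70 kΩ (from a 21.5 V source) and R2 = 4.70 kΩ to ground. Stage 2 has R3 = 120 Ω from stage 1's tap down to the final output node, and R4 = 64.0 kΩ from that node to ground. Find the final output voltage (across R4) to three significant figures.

V_out ≈ 13.3 V

Stage 2 presents R3+R4 = 64120 Ω as a load on stage 1's tap.
Stage 1's lower leg becomes R2‖(R3+R4) = 4379 Ω, so V_mid = 21.5 × 4379/7079 = 13.30 V.
Stage 2 is itself unloaded: V_out = V_mid × R4/(R3+R4) = 13.30 × 64000/64120 = 13.3 V.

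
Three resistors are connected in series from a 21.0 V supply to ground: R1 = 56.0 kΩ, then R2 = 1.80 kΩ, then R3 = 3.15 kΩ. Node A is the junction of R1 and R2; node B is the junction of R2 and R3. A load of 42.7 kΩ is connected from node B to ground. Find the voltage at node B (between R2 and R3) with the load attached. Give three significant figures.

V ≈ 1.01 V

At node B, R3 is in parallel with the load: R3‖R_L = 2.934 kΩ.
Below node A the resistance is R2 + (R3‖R_L) = 4.734 kΩ, so V_A = 21.0 × 4.734/60.73 = 1.637 V.
Then V_B = V_A × (R3‖R_L)/(R2 + R3‖R_L) = 1.637 × 2.934/4.734 = 1.01 V.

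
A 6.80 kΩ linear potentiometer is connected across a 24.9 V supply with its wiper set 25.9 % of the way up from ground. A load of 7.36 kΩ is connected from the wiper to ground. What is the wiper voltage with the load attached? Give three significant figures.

V ≈ 5.48 V

The wiper splits the pot into (1−α)R = 5.039 kΩ above and αR = 1.761 kΩ below.
Lower section ‖ load = 1.421 kΩ.
V_wiper = 24.9 × 1.421/(5.039 + 1.421) = 5.48 V.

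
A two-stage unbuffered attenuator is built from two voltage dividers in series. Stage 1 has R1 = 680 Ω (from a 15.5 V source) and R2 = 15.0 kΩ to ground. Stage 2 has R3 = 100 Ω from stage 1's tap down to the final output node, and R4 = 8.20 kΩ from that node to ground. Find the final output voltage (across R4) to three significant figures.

Stage 2 presents R3+R4 = 8300 Ω as a load on stage 1's tap.
Stage 1's lower leg becomes R2‖(R3+R4) = 5343 Ω, so V_mid = 15.5 × 5343/6023 = 13.75 V.
Stage 2 is itself unloaded: V_out = V_mid × R4/(R3+R4) = 13.75 × 8200/8300 = 13.6 V.

V_out ≈ 13.6 V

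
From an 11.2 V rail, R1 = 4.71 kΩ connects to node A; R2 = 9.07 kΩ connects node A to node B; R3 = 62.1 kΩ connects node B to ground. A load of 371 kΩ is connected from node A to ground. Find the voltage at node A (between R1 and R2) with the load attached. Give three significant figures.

V ≈ 10.4 V

Below node A the series string R2+R3 = 71.17 kΩ sits in parallel with the 371 kΩ load: 59.71 kΩ.
V_A = 11.2 × 59.71/(4.71 + 59.71) = 10.4 V.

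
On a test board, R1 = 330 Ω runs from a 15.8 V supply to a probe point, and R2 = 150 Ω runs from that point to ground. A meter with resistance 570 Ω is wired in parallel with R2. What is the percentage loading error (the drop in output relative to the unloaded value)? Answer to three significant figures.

Unloaded V = 15.8 × 150/480.0 = 4.938 V.
Loaded: R2‖R_L = 118.8 Ω, giving V = 15.8 × 118.8/448.8 = 4.181 V.
Drop = (4.938 − 4.181) / 4.938 = 15.3 %.

15.3 %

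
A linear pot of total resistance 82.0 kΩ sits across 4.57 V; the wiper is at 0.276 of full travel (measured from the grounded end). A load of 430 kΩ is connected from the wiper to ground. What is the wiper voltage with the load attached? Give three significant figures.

The wiper splits the pot into (1−α)R = 59.37 kΩ above and αR = 22.63 kΩ below.
Lower section ‖ load = 21.50 kΩ.
V_wiper = 4.57 × 21.50/(59.37 + 21.50) = 1.22 V.

V ≈ 1.22 V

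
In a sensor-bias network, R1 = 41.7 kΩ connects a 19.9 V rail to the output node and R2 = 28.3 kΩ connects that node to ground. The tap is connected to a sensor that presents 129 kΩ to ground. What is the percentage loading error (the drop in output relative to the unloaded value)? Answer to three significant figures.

Unloaded V = 19.9 × 28.3/70.00 = 8.0453 V.
Loaded: R2‖R_L = 23.21 kΩ, giving V = 19.9 × 23.21/64.91 = 7.1154 V.
Drop = (8.0453 − 7.1154) / 8.0453 = 11.6 %.

11.6 %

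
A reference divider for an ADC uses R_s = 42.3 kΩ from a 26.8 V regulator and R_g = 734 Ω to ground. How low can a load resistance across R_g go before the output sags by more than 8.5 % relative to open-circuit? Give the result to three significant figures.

R_L(min) ≈ 7.77 kΩ

Output resistance R_th = R_s‖R_g = (42300 × 734)/43030 = 721.5 Ω.
The fractional drop is R_th/(R_th + R_L); requiring this ≤ 0.0850 gives R_L ≥ R_th(1/0.0850 − 1) = 721.5 × 10.76 = 7.77 kΩ.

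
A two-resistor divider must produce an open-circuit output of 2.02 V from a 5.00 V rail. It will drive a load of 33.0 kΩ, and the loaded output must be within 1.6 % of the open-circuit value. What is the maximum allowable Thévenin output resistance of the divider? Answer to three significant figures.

Loading drop = R_th/(R_th + R_L) ≤ 0.0160, so R_th ≤ R_L · ε/(1−ε) = 33.0 kΩ × 0.0160/0.9840 = 537 Ω.
(Any R1, R2 with R2/(R1+R2) = 0.404 and R1‖R2 ≤ 537 Ω will meet the spec.)

R_th ≤ 537 Ω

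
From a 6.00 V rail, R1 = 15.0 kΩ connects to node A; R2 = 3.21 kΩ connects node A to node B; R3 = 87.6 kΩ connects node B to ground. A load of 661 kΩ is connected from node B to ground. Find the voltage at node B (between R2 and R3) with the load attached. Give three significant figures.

V ≈ 4.86 V

At node B, R3 is in parallel with the load: R3‖R_L = 77.35 kΩ.
Below node A the resistance is R2 + (R3‖R_L) = 80.56 kΩ, so V_A = 6.00 × 80.56/95.56 = 5.058 V.
Then V_B = V_A × (R3‖R_L)/(R2 + R3‖R_L) = 5.058 × 77.35/80.56 = 4.86 V.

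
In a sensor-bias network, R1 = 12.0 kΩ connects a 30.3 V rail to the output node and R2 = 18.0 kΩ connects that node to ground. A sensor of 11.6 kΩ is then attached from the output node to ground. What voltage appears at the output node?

The load sits in parallel with R2: R2‖R_L = (18.0 × 11.6) / (18.0 + 11.6) = 7.054 kΩ.
V_out = 30.3 × 7.054 / (12.0 + 7.054) = 30.3 × 7.054/19.05 = 11.2 V.

V_out ≈ 11.2 V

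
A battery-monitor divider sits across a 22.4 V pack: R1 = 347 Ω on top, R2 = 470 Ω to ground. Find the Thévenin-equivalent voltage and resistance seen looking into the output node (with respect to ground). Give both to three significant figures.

V_th is the open-circuit tap voltage: 22.4 × 470/(347 + 470) = 12.9 V.
With the supply zeroed, R1 and R2 appear in parallel from the tap: R_th = R1‖R2 = (347 × 470)/817.0 = 200 Ω.

V_th = 12.9 V, R_th = 200 Ω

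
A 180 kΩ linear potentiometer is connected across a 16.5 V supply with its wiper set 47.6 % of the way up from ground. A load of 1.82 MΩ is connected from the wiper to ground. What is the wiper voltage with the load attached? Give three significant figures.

The wiper splits the pot into (1−α)R = 94.32 kΩ above and αR = 85.68 kΩ below.
Lower section ‖ load = 81.83 kΩ.
V_wiper = 16.5 × 81.83/(94.32 + 81.83) = 7.66 V.

V ≈ 7.66 V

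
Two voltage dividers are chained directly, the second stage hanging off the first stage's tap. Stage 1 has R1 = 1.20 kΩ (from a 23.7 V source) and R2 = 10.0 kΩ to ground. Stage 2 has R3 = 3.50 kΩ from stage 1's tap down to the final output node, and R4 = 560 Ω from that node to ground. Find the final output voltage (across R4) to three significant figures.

V_out ≈ 2.31 V

Stage 2 presents R3+R4 = 4060 Ω as a load on stage 1's tap.
Stage 1's lower leg becomes R2‖(R3+R4) = 2888 Ω, so V_mid = 23.7 × 2888/4088 = 16.74 V.
Stage 2 is itself unloaded: V_out = V_mid × R4/(R3+R4) = 16.74 × 560/4060 = 2.31 V.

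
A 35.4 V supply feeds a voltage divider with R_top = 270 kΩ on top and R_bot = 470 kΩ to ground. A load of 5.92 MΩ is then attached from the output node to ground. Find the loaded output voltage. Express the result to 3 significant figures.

The load sits in parallel with R_bot: R_bot‖R_L = (470 × 5920) / (470 + 5920) = 435.4 kΩ.
V_out = 35.4 × 435.4 / (270 + 435.4) = 35.4 × 435.4/705.4 = 21.9 V.

V_out ≈ 21.9 V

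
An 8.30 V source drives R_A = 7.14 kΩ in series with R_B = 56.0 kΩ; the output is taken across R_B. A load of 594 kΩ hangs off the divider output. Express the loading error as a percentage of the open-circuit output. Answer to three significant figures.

1.05 %

The divider's output (Thévenin) resistance is R_A‖R_B = 6.333 kΩ.
Fractional drop under load = R_th/(R_th + R_L) = 6.333 / (6.333 + 594) = 0.01055.
So the output falls by 1.05 %.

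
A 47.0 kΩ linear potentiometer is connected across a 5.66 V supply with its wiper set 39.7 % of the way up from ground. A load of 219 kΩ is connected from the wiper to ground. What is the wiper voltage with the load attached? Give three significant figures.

V ≈ 2.14 V

The wiper splits the pot into (1−α)R = 28.34 kΩ above and αR = 18.66 kΩ below.
Lower section ‖ load = 17.19 kΩ.
V_wiper = 5.66 × 17.19/(28.34 + 17.19) = 2.14 V.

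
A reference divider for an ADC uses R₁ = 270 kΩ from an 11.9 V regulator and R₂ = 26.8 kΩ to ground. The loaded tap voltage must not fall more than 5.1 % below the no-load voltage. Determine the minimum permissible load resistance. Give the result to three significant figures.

R_L(min) ≈ 454 kΩ

Output resistance R_th = R₁‖R₂ = (270 × 26.8)/296.8 = 24.38 kΩ.
The fractional drop is R_th/(R_th + R_L); requiring this ≤ 0.0510 gives R_L ≥ R_th(1/0.0510 − 1) = 24.38 × 18.61 = 454 kΩ.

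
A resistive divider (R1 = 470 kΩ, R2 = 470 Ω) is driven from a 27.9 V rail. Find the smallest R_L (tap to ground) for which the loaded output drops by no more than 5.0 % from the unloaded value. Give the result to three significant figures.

R_L(min) ≈ 8.92 kΩ

Output resistance R_th = R1‖R2 = (470000 × 470)/470500 = 469.5 Ω.
The fractional drop is R_th/(R_th + R_L); requiring this ≤ 0.0500 gives R_L ≥ R_th(1/0.0500 − 1) = 469.5 × 19.00 = 8.92 kΩ.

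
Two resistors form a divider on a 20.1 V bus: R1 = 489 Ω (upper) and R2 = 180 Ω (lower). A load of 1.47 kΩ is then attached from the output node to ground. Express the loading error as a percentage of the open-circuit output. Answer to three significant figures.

Unloaded V = 20.1 × 180/669.0 = 5.4081 V.
Loaded: R2‖R_L = 160.4 Ω, giving V = 20.1 × 160.4/649.4 = 4.9638 V.
Drop = (5.4081 − 4.9638) / 5.4081 = 8.22 %.

8.22 %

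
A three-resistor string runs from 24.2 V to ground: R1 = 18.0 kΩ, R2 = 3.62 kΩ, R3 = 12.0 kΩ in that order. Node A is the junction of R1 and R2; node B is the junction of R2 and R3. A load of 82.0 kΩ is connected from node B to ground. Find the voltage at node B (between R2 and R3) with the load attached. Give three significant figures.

V ≈ 7.89 V

At node B, R3 is in parallel with the load: R3‖R_L = 10.47 kΩ.
Below node A the resistance is R2 + (R3‖R_L) = 14.09 kΩ, so V_A = 24.2 × 14.09/32.09 = 10.62 V.
Then V_B = V_A × (R3‖R_L)/(R2 + R3‖R_L) = 10.62 × 10.47/14.09 = 7.89 V.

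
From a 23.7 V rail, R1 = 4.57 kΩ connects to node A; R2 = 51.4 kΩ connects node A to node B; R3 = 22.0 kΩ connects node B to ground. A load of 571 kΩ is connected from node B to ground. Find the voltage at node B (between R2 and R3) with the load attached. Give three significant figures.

At node B, R3 is in parallel with the load: R3‖R_L = 21.18 kΩ.
Below node A the resistance is R2 + (R3‖R_L) = 72.58 kΩ, so V_A = 23.7 × 72.58/77.15 = 22.30 V.
Then V_B = V_A × (R3‖R_L)/(R2 + R3‖R_L) = 22.30 × 21.18/72.58 = 6.51 V.

V ≈ 6.51 V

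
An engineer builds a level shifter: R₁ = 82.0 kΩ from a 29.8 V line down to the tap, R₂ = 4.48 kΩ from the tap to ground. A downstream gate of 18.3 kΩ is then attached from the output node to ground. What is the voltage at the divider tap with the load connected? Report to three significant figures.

The load sits in parallel with R₂: R₂‖R_L = (4.48 × 18.3) / (4.48 + 18.3) = 3.599 kΩ.
V_out = 29.8 × 3.599 / (82.0 + 3.599) = 29.8 × 3.599/85.60 = 1.25 V.

V_out ≈ 1.25 V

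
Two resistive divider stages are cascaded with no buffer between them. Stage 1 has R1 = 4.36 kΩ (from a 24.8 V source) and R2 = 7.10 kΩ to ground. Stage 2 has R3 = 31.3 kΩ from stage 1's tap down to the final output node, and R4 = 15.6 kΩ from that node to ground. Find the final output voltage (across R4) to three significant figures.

V_out ≈ 4.83 V

Stage 2 presents R3+R4 = 46.90 kΩ as a load on stage 1's tap.
Stage 1's lower leg becomes R2‖(R3+R4) = 6.166 kΩ, so V_mid = 24.8 × 6.166/10.53 = 14.53 V.
Stage 2 is itself unloaded: V_out = V_mid × R4/(R3+R4) = 14.53 × 15.6/46.90 = 4.83 V.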